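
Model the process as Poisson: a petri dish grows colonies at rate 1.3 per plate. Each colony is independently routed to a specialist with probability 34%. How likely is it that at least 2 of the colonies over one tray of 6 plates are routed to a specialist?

Thinning: the colonies that are routed to a specialist themselves form a Poisson process with rate 0.34 × 1.3 = 0.442 per plate.
Over the interval, μ = 0.442 × 6 = 2.652 (a tray of 6 plates = 6 plates).
P(N ≥ 2) = 1 − P(N ≤ 1) ≈ 0.7425.

0.7425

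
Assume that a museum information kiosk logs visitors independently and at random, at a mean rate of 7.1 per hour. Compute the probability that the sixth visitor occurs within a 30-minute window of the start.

Over the interval, μ = 7.1 × 0.5 = 3.55 (a 30-minute window = 0.5 hours).
The sixth arrival falls in the interval iff at least 6 events occur there: P(S_6 ≤ t) = P(N ≥ 6) = 1 − P(N ≤ 5) ≈ 0.1491.

0.1491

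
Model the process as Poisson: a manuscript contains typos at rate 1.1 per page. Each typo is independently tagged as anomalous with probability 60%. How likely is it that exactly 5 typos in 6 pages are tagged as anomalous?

0.1547

Thinning: the typos that are tagged as anomalous themselves form a Poisson process with rate 0.6 × 1.1 = 0.66 per page.
Over the interval, μ = 0.66 × 6 = 3.96 (6 pages).
P(N = 5) = e^(−3.96) · 3.96^5/5! ≈ 0.1547.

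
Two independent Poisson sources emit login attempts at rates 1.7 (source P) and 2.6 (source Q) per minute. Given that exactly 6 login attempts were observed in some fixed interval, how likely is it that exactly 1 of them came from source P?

0.1917

Given the total, each event is independently from source P with probability p = λ_P/(λ_P+λ_Q) = 1.7/4.3 ≈ 0.3953.
So K ~ Binomial(6, 1.7/4.3): P(K = 1) = C(6,1) · (1.7/4.3)^1 · (2.6/4.3)^5 ≈ 0.1917.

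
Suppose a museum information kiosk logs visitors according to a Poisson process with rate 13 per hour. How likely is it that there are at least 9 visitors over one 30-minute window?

Over the interval, μ = 13 × 0.5 = 6.5 (a 30-minute window = 0.5 hours).
P(N ≥ 9) = 1 − P(N ≤ 8) = 1 − Σ_{j=0}^{8} e^(−μ) μ^j/j! ≈ 0.2084.

0.2084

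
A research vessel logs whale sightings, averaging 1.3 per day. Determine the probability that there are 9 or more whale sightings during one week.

0.5574

Over the interval, μ = 1.3 × 7 = 9.1 (a week = 7 days).
P(N ≥ 9) = 1 − P(N ≤ 8) = 1 − Σ_{j=0}^{8} e^(−μ) μ^j/j! ≈ 0.5574.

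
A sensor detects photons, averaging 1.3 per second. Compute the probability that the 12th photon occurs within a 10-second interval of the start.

Over the interval, μ = 1.3 × 10 = 13 (a 10-second interval = 10 seconds).
The 12th arrival falls in the interval iff at least 12 events occur there: P(S_12 ≤ t) = P(N ≥ 12) = 1 − P(N ≤ 11) ≈ 0.6468.

0.6468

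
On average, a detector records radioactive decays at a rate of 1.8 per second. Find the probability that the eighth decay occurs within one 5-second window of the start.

0.6761

Over the interval, μ = 1.8 × 5 = 9 (a 5-second window = 5 seconds).
The eighth arrival falls in the interval iff at least 8 events occur there: P(S_8 ≤ t) = P(N ≥ 8) = 1 − P(N ≤ 7) ≈ 0.6761.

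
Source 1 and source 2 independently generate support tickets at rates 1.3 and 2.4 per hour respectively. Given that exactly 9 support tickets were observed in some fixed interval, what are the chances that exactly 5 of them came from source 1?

0.1194

Given the total, each event is independently from source 1 with probability p = λ_1/(λ_1+λ_2) = 1.3/3.7 ≈ 0.3514.
So K ~ Binomial(9, 1.3/3.7): P(K = 5) = C(9,5) · (1.3/3.7)^5 · (2.4/3.7)^4 ≈ 0.1194.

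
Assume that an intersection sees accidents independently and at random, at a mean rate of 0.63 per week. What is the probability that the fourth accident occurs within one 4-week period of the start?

0.2467

Over the interval, μ = 0.63 × 4 = 2.52 (a 4-week period = 4 weeks).
The fourth arrival falls in the interval iff at least 4 events occur there: P(S_4 ≤ t) = P(N ≥ 4) = 1 − P(N ≤ 3) ≈ 0.2467.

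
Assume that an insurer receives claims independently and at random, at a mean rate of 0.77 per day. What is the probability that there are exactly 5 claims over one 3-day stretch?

Over the interval, μ = 0.77 × 3 = 2.31 (a 3-day stretch = 3 days).
P(N = 5) = e^(−μ) μ^5/5! = e^(−2.31) · 2.31^5/120 ≈ 0.0544.

0.0544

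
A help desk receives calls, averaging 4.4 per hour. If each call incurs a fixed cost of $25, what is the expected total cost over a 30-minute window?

E[N] = 4.4 × 0.5 = 2.2 (a 30-minute window = 0.5 hours); E[cost] = 2.2 × $25 = $55.

$55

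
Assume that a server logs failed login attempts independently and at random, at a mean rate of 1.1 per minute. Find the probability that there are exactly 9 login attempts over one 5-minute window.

Over the interval, μ = 1.1 × 5 = 5.5 (a 5-minute window = 5 minutes).
P(N = 9) = e^(−μ) μ^9/9! = e^(−5.5) · 5.5^9/362880 ≈ 0.0519.

0.0519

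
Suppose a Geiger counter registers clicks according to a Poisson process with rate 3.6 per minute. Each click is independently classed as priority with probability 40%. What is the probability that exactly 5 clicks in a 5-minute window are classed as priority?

0.1204

Thinning: the clicks that are classed as priority themselves form a Poisson process with rate 0.4 × 3.6 = 1.44 per minute.
Over the interval, μ = 1.44 × 5 = 7.2 (a 5-minute window = 5 minutes).
P(N = 5) = e^(−7.2) · 7.2^5/5! ≈ 0.1204.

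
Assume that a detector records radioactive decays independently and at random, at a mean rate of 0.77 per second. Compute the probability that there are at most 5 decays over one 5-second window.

0.8081

Over the interval, μ = 0.77 × 5 = 3.85 (a 5-second window = 5 seconds).
P(N ≤ 5) = Σ_{j=0}^{5} e^(−μ) μ^j/j! ≈ 0.8081.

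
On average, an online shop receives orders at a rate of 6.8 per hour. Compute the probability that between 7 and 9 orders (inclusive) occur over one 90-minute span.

Over the interval, μ = 6.8 × 1.5 = 10.2 (a 90-minute span = 1.5 hours).
P(7 ≤ N ≤ 9) = Σ_{j=7}^{9} e^(−10.2) · 10.2^j/j! ≈ 0.3151.

0.3151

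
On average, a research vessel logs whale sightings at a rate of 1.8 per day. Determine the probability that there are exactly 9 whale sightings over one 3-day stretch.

Over the interval, μ = 1.8 × 3 = 5.4 (a 3-day stretch = 3 days).
P(N = 9) = e^(−μ) μ^9/9! = e^(−5.4) · 5.4^9/362880 ≈ 0.0486.

0.0486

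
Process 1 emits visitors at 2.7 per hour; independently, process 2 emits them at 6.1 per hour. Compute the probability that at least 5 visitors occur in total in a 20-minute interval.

0.1737

Independent Poisson processes superpose: combined rate λ = 2.7 + 6.1 = 8.8 per hour.
Over the interval, μ = 8.8 × 1/3 ≈ 2.93333 (a 20-minute interval = 1/3 hours).
P(N ≥ 5) = 1 − P(N ≤ 4) ≈ 0.1737.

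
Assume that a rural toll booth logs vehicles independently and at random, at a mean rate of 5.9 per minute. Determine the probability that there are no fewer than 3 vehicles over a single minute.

0.9334

With mean μ = 5.9 per minute,
P(N ≥ 3) = 1 − P(N ≤ 2) = 1 − Σ_{j=0}^{2} e^(−μ) μ^j/j! ≈ 0.9334.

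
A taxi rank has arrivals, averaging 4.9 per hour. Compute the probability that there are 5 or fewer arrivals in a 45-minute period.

0.8336

Over the interval, μ = 4.9 × 0.75 = 3.675 (a 45-minute period = 0.75 hours).
P(N ≤ 5) = Σ_{j=0}^{5} e^(−μ) μ^j/j! ≈ 0.8336.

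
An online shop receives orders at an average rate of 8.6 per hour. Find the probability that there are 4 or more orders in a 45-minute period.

Over the interval, μ = 8.6 × 0.75 = 6.45 (a 45-minute period = 0.75 hours).
P(N ≥ 4) = 1 − P(N ≤ 3) = 1 − Σ_{j=0}^{3} e^(−μ) μ^j/j! ≈ 0.8847.

0.8847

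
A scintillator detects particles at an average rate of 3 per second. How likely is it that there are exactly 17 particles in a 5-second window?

0.0847

Over the interval, μ = 3 × 5 = 15 (a 5-second window = 5 seconds).
P(N = 17) = e^(−μ) μ^17/17! = e^(−15) · 15^17/355687428096000 ≈ 0.0847.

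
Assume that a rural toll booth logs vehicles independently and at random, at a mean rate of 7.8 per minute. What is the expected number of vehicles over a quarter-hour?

E[N] = λt = 7.8 × 15 = 117 (a quarter-hour = 15 minutes).

117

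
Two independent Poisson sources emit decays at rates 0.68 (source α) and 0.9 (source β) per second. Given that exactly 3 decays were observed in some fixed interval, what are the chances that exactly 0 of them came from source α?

Given the total, each event is independently from source α with probability p = λ_α/(λ_α+λ_β) = 0.68/1.58 ≈ 0.4304.
So K ~ Binomial(3, 0.68/1.58): P(K = 0) = C(3,0) · (0.68/1.58)^0 · (0.9/1.58)^3 ≈ 0.1848.

0.1848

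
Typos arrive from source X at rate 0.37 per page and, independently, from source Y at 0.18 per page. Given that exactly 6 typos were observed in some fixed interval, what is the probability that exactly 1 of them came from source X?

Given the total, each event is independently from source X with probability p = λ_X/(λ_X+λ_Y) = 0.37/0.55 ≈ 0.6727.
So K ~ Binomial(6, 0.37/0.55): P(K = 1) = C(6,1) · (0.37/0.55)^1 · (0.18/0.55)^5 ≈ 0.0152.

0.0152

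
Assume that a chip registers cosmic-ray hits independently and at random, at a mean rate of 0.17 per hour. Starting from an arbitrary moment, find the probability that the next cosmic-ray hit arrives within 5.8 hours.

0.6269

Inter-arrival times are exponential with rate λ = 0.17 per hour.
P(T ≤ 5.8) = 1 − e^(−λt) = 1 − e^(−0.17 × 5.8) = 1 − e^(−0.986) ≈ 0.6269.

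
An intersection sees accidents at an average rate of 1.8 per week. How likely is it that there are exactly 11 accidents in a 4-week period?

Over the interval, μ = 1.8 × 4 = 7.2 (a 4-week period = 4 weeks).
P(N = 11) = e^(−μ) μ^11/11! = e^(−7.2) · 7.2^11/39916800 ≈ 0.0504.

0.0504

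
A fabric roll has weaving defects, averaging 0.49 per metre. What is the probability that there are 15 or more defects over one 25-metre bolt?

0.2511

Over the interval, μ = 0.49 × 25 = 12.25 (a 25-metre bolt = 25 metres).
P(N ≥ 15) = 1 − P(N ≤ 14) = 1 − Σ_{j=0}^{14} e^(−μ) μ^j/j! ≈ 0.2511.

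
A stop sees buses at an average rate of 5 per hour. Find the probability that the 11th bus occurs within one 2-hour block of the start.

Over the interval, μ = 5 × 2 = 10 (a 2-hour block = 2 hours).
The 11th arrival falls in the interval iff at least 11 events occur there: P(S_11 ≤ t) = P(N ≥ 11) = 1 − P(N ≤ 10) ≈ 0.4170.

0.4170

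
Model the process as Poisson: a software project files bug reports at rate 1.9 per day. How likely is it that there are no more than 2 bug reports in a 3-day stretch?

Over the interval, μ = 1.9 × 3 = 5.7 (a 3-day stretch = 3 days).
P(N ≤ 2) = Σ_{j=0}^{2} e^(−μ) μ^j/j! ≈ 0.0768.

0.0768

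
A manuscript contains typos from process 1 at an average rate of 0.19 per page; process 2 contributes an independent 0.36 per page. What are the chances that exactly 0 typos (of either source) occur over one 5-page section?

0.0639

Independent Poisson processes superpose: combined rate λ = 0.19 + 0.36 = 0.55 per page.
Over the interval, μ = 0.55 × 5 = 2.75 (a 5-page section = 5 pages).
P(N = 0) = e^(−2.75) · 2.75^0/0! ≈ 0.0639.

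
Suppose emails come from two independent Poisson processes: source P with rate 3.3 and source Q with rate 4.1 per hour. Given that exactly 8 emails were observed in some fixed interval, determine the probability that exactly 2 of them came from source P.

0.1611

Given the total, each event is independently from source P with probability p = λ_P/(λ_P+λ_Q) = 3.3/7.4 ≈ 0.4459.
So K ~ Binomial(8, 3.3/7.4): P(K = 2) = C(8,2) · (3.3/7.4)^2 · (4.1/7.4)^6 ≈ 0.1611.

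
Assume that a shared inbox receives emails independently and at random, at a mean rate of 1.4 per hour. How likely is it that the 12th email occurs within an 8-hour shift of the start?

0.4446

Over the interval, μ = 1.4 × 8 = 11.2 (an 8-hour shift = 8 hours).
The 12th arrival falls in the interval iff at least 12 events occur there: P(S_12 ≤ t) = P(N ≥ 12) = 1 − P(N ≤ 11) ≈ 0.4446.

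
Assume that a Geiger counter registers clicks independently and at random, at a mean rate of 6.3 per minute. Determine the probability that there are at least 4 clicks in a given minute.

With mean μ = 6.3 per minute,
P(N ≥ 4) = 1 − P(N ≤ 3) = 1 − Σ_{j=0}^{3} e^(−μ) μ^j/j! ≈ 0.8736.

0.8736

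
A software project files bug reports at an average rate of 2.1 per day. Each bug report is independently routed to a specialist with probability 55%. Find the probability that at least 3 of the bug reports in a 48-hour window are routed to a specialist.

Thinning: the bug reports that are routed to a specialist themselves form a Poisson process with rate 0.55 × 2.1 = 1.155 per day.
Over the interval, μ = 1.155 × 2 = 2.31 (a 48-hour window = 2 days).
P(N ≥ 3) = 1 − P(N ≤ 2) ≈ 0.4066.

0.4066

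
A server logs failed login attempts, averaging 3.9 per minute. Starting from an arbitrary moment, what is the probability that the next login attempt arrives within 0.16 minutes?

Inter-arrival times are exponential with rate λ = 3.9 per minute.
P(T ≤ 0.16) = 1 − e^(−λt) = 1 − e^(−3.9 × 0.16) = 1 − e^(−0.624) ≈ 0.4642.

0.4642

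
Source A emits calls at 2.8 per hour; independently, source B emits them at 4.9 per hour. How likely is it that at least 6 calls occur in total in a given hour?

0.7797

Independent Poisson processes superpose: combined rate λ = 2.8 + 4.9 = 7.7 per hour.
So μ = 7.7.
P(N ≥ 6) = 1 − P(N ≤ 5) ≈ 0.7797.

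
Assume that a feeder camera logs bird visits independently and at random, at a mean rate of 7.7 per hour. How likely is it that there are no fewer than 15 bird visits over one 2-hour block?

Over the interval, μ = 7.7 × 2 = 15.4 (a 2-hour block = 2 hours).
P(N ≥ 15) = 1 − P(N ≤ 14) = 1 − Σ_{j=0}^{14} e^(−μ) μ^j/j! ≈ 0.5747.

0.5747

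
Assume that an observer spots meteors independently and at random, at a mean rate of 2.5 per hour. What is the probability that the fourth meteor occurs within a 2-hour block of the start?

Over the interval, μ = 2.5 × 2 = 5 (a 2-hour block = 2 hours).
The fourth arrival falls in the interval iff at least 4 events occur there: P(S_4 ≤ t) = P(N ≥ 4) = 1 − P(N ≤ 3) ≈ 0.7350.

0.7350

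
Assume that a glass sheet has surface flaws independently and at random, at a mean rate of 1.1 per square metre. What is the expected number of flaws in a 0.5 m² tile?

0.55

E[N] = λt = 1.1 × 0.5 = 0.55 (a 0.5 m² tile = 0.5 square metres).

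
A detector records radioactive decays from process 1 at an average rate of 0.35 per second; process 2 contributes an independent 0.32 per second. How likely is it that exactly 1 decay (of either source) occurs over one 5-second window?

Independent Poisson processes superpose: combined rate λ = 0.35 + 0.32 = 0.67 per second.
Over the interval, μ = 0.67 × 5 = 3.35 (a 5-second window = 5 seconds).
P(N = 1) = e^(−3.35) · 3.35^1/1! ≈ 0.1175.

0.1175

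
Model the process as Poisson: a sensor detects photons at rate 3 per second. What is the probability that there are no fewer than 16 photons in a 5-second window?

Over the interval, μ = 3 × 5 = 15 (a 5-second window = 5 seconds).
P(N ≥ 16) = 1 − P(N ≤ 15) = 1 − Σ_{j=0}^{15} e^(−μ) μ^j/j! ≈ 0.4319.

0.4319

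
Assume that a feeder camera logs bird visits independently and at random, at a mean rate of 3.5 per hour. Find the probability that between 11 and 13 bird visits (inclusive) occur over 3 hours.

Over the interval, μ = 3.5 × 3 = 10.5 (3 hours).
P(11 ≤ N ≤ 13) = Σ_{j=11}^{13} e^(−10.5) · 10.5^j/j! ≈ 0.3046.

0.3046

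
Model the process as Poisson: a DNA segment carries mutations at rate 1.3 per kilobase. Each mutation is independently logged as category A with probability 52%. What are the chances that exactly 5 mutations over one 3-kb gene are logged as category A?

Thinning: the mutations that are logged as category A themselves form a Poisson process with rate 0.52 × 1.3 = 0.676 per kilobase.
Over the interval, μ = 0.676 × 3 = 2.028 (a 3-kb gene = 3 kilobases).
P(N = 5) = e^(−2.028) · 2.028^5/5! ≈ 0.0376.

0.0376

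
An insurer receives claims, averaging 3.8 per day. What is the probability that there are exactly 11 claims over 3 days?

Over the interval, μ = 3.8 × 3 = 11.4 (3 days).
P(N = 11) = e^(−μ) μ^11/11! = e^(−11.4) · 11.4^11/39916800 ≈ 0.1185.

0.1185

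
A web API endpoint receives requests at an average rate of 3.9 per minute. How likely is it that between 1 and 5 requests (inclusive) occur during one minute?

With mean μ = 3.9 per minute,
P(1 ≤ N ≤ 5) = Σ_{j=1}^{5} e^(−3.9) · 3.9^j/j! ≈ 0.7803.

0.7803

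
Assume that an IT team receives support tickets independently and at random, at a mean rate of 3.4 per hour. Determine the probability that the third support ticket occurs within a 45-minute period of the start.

Over the interval, μ = 3.4 × 0.75 = 2.55 (a 45-minute period = 0.75 hours).
The third arrival falls in the interval iff at least 3 events occur there: P(S_3 ≤ t) = P(N ≥ 3) = 1 − P(N ≤ 2) ≈ 0.4689.

0.4689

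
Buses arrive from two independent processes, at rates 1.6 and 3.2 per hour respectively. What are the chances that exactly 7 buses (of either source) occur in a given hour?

Independent Poisson processes superpose: combined rate λ = 1.6 + 3.2 = 4.8 per hour.
So μ = 4.8.
P(N = 7) = e^(−4.8) · 4.8^7/7! ≈ 0.0959.

0.0959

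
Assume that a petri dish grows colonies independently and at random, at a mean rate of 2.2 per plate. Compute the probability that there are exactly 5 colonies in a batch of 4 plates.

Over the interval, μ = 2.2 × 4 = 8.8 (a batch of 4 plates = 4 plates).
P(N = 5) = e^(−μ) μ^5/5! = e^(−8.8) · 8.8^5/120 ≈ 0.0663.

0.0663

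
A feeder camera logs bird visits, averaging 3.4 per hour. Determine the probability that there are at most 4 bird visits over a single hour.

0.7442

With mean μ = 3.4 per hour,
P(N ≤ 4) = Σ_{j=0}^{4} e^(−μ) μ^j/j! ≈ 0.7442.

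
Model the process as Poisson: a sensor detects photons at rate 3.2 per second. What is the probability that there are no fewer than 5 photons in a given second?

With mean μ = 3.2 per second,
P(N ≥ 5) = 1 − P(N ≤ 4) = 1 − Σ_{j=0}^{4} e^(−μ) μ^j/j! ≈ 0.2194.

0.2194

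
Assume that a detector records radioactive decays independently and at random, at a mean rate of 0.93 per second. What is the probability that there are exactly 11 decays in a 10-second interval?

Over the interval, μ = 0.93 × 10 = 9.3 (a 10-second interval = 10 seconds).
P(N = 11) = e^(−μ) μ^11/11! = e^(−9.3) · 9.3^11/39916800 ≈ 0.1031.

0.1031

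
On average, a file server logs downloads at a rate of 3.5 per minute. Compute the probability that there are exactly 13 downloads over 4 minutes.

Over the interval, μ = 3.5 × 4 = 14 (4 minutes).
P(N = 13) = e^(−μ) μ^13/13! = e^(−14) · 14^13/6227020800 ≈ 0.1060.

0.1060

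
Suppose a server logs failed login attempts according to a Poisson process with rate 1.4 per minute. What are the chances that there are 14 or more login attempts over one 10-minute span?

0.5356

Over the interval, μ = 1.4 × 10 = 14 (a 10-minute span = 10 minutes).
P(N ≥ 14) = 1 − P(N ≤ 13) = 1 − Σ_{j=0}^{13} e^(−μ) μ^j/j! ≈ 0.5356.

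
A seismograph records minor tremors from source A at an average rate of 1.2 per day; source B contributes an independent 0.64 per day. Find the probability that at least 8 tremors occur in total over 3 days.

Independent Poisson processes superpose: combined rate λ = 1.2 + 0.64 = 1.84 per day.
Over the interval, μ = 1.84 × 3 = 5.52 (3 days).
P(N ≥ 8) = 1 − P(N ≤ 7) ≈ 0.1930.

0.1930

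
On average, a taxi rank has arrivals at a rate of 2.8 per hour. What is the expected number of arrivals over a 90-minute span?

E[N] = λt = 2.8 × 1.5 = 4.2 (a 90-minute span = 1.5 hours).

4.2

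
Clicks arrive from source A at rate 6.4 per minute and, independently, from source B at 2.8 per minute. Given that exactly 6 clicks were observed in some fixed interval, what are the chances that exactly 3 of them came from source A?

Given the total, each event is independently from source A with probability p = λ_A/(λ_A+λ_B) = 6.4/9.2 ≈ 0.6957.
So K ~ Binomial(6, 6.4/9.2): P(K = 3) = C(6,3) · (6.4/9.2)^3 · (2.8/9.2)^3 ≈ 0.1898.

0.1898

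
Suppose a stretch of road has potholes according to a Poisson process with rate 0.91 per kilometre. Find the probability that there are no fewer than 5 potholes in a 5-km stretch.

Over the interval, μ = 0.91 × 5 = 4.55 (a 5-km stretch = 5 kilometres).
P(N ≥ 5) = 1 − P(N ≤ 4) = 1 − Σ_{j=0}^{4} e^(−μ) μ^j/j! ≈ 0.4774.

0.4774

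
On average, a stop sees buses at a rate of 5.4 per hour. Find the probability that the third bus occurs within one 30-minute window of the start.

0.5064

Over the interval, μ = 5.4 × 0.5 = 2.7 (a 30-minute window = 0.5 hours).
The third arrival falls in the interval iff at least 3 events occur there: P(S_3 ≤ t) = P(N ≥ 3) = 1 − P(N ≤ 2) ≈ 0.5064.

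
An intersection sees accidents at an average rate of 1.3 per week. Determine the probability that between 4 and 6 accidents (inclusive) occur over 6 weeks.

0.2899

Over the interval, μ = 1.3 × 6 = 7.8 (6 weeks).
P(4 ≤ N ≤ 6) = Σ_{j=4}^{6} e^(−7.8) · 7.8^j/j! ≈ 0.2899.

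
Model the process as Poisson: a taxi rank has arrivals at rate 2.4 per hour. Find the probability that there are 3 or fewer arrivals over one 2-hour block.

Over the interval, μ = 2.4 × 2 = 4.8 (a 2-hour block = 2 hours).
P(N ≤ 3) = Σ_{j=0}^{3} e^(−μ) μ^j/j! ≈ 0.2942.

0.2942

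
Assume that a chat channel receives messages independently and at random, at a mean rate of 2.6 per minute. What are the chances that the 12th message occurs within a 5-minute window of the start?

Over the interval, μ = 2.6 × 5 = 13 (a 5-minute window = 5 minutes).
The 12th arrival falls in the interval iff at least 12 events occur there: P(S_12 ≤ t) = P(N ≥ 12) = 1 − P(N ≤ 11) ≈ 0.6468.

0.6468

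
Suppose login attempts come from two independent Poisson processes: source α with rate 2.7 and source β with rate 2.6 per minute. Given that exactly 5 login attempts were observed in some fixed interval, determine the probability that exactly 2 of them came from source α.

0.3064

Given the total, each event is independently from source α with probability p = λ_α/(λ_α+λ_β) = 2.7/5.3 ≈ 0.5094.
So K ~ Binomial(5, 2.7/5.3): P(K = 2) = C(5,2) · (2.7/5.3)^2 · (2.6/5.3)^3 ≈ 0.3064.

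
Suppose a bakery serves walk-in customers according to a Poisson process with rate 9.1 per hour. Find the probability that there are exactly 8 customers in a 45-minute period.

Over the interval, μ = 9.1 × 0.75 = 6.825 (a 45-minute period = 0.75 hours).
P(N = 8) = e^(−μ) μ^8/8! = e^(−6.825) · 6.825^8/40320 ≈ 0.1268.

0.1268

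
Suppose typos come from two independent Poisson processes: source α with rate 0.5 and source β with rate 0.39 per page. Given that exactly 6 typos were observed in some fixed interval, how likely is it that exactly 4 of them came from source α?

0.2869

Given the total, each event is independently from source α with probability p = λ_α/(λ_α+λ_β) = 0.5/0.89 ≈ 0.5618.
So K ~ Binomial(6, 0.5/0.89): P(K = 4) = C(6,4) · (0.5/0.89)^4 · (0.39/0.89)^2 ≈ 0.2869.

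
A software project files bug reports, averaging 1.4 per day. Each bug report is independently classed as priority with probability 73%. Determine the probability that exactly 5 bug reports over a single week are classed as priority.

Thinning: the bug reports that are classed as priority themselves form a Poisson process with rate 0.73 × 1.4 = 1.022 per day.
Over the interval, μ = 1.022 × 7 = 7.154 (a week = 7 days).
P(N = 5) = e^(−7.154) · 7.154^5/5! ≈ 0.1221.

0.1221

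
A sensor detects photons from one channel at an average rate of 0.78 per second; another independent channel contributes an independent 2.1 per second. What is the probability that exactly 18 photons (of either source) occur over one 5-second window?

Independent Poisson processes superpose: combined rate λ = 0.78 + 2.1 = 2.88 per second.
Over the interval, μ = 2.88 × 5 = 14.4 (a 5-second window = 5 seconds).
P(N = 18) = e^(−14.4) · 14.4^18/18! ≈ 0.0617.

0.0617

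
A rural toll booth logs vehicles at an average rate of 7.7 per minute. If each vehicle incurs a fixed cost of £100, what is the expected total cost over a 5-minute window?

E[N] = 7.7 × 5 = 38.5 (a 5-minute window = 5 minutes); E[cost] = 38.5 × £100 = £3850.

£3850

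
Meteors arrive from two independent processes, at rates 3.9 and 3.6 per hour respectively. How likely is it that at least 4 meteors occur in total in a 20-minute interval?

Independent Poisson processes superpose: combined rate λ = 3.9 + 3.6 = 7.5 per hour.
Over the interval, μ = 7.5 × 1/3 = 2.5 (a 20-minute interval = 1/3 hours).
P(N ≥ 4) = 1 − P(N ≤ 3) ≈ 0.2424.

0.2424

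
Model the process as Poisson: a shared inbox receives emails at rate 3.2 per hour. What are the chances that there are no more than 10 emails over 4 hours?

Over the interval, μ = 3.2 × 4 = 12.8 (4 hours).
P(N ≤ 10) = Σ_{j=0}^{10} e^(−μ) μ^j/j! ≈ 0.2693.

0.2693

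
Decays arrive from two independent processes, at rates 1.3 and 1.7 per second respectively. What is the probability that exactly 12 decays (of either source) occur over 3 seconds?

Independent Poisson processes superpose: combined rate λ = 1.3 + 1.7 = 3 per second.
Over the interval, μ = 3 × 3 = 9 (3 seconds).
P(N = 12) = e^(−9) · 9^12/12! ≈ 0.0728.

0.0728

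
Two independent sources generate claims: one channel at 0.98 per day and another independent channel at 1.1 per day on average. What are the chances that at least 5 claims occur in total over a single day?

Independent Poisson processes superpose: combined rate λ = 0.98 + 1.1 = 2.08 per day.
So μ = 2.08.
P(N ≥ 5) = 1 − P(N ≤ 4) ≈ 0.0602.

0.0602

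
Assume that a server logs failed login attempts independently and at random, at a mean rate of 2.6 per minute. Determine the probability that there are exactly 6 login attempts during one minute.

With mean μ = 2.6 per minute,
P(N = 6) = e^(−μ) μ^6/6! = e^(−2.6) · 2.6^6/720 ≈ 0.0319.

0.0319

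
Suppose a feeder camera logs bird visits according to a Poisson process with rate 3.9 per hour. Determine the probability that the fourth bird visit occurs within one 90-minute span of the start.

0.8349

Over the interval, μ = 3.9 × 1.5 = 5.85 (a 90-minute span = 1.5 hours).
The fourth arrival falls in the interval iff at least 4 events occur there: P(S_4 ≤ t) = P(N ≥ 4) = 1 − P(N ≤ 3) ≈ 0.8349.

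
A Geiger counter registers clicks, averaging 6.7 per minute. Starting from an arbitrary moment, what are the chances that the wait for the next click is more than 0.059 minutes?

0.6735

The wait for the next event is exponential with rate λ = 6.7 per minute.
P(T > 0.059) = e^(−λt) = e^(−6.7 × 0.059) = e^(−0.3953) ≈ 0.6735.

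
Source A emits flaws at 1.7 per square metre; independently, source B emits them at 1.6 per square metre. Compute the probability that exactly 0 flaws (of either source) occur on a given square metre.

Independent Poisson processes superpose: combined rate λ = 1.7 + 1.6 = 3.3 per square metre.
So μ = 3.3.
P(N = 0) = e^(−3.3) · 3.3^0/0! ≈ 0.0369.

0.0369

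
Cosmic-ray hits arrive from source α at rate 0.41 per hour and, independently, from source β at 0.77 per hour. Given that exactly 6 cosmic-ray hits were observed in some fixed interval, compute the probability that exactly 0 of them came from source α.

0.0772

Given the total, each event is independently from source α with probability p = λ_α/(λ_α+λ_β) = 0.41/1.18 ≈ 0.3475.
So K ~ Binomial(6, 0.41/1.18): P(K = 0) = C(6,0) · (0.41/1.18)^0 · (0.77/1.18)^6 ≈ 0.0772.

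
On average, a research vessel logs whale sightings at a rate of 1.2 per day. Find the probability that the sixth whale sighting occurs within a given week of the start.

0.8427

Over the interval, μ = 1.2 × 7 = 8.4 (a week = 7 days).
The sixth arrival falls in the interval iff at least 6 events occur there: P(S_6 ≤ t) = P(N ≥ 6) = 1 − P(N ≤ 5) ≈ 0.8427.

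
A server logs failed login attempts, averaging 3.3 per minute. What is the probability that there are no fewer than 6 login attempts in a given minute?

With mean μ = 3.3 per minute,
P(N ≥ 6) = 1 − P(N ≤ 5) = 1 − Σ_{j=0}^{5} e^(−μ) μ^j/j! ≈ 0.1171.

0.1171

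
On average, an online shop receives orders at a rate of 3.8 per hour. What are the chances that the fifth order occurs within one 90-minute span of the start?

Over the interval, μ = 3.8 × 1.5 = 5.7 (a 90-minute span = 1.5 hours).
The fifth arrival falls in the interval iff at least 5 events occur there: P(S_5 ≤ t) = P(N ≥ 5) = 1 − P(N ≤ 4) ≈ 0.6728.

0.6728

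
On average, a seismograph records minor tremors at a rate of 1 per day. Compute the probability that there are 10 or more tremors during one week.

0.1695

Over the interval, μ = 1 × 7 = 7 (a week = 7 days).
P(N ≥ 10) = 1 − P(N ≤ 9) = 1 − Σ_{j=0}^{9} e^(−μ) μ^j/j! ≈ 0.1695.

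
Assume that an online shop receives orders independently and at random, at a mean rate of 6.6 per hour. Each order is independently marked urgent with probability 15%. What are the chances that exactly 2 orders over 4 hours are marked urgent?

0.1495

Thinning: the orders that are marked urgent themselves form a Poisson process with rate 0.15 × 6.6 = 0.99 per hour.
Over the interval, μ = 0.99 × 4 = 3.96 (4 hours).
P(N = 2) = e^(−3.96) · 3.96^2/2! ≈ 0.1495.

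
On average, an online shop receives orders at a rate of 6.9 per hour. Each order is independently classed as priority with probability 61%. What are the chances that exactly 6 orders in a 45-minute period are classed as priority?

Thinning: the orders that are classed as priority themselves form a Poisson process with rate 0.61 × 6.9 = 4.209 per hour.
Over the interval, μ = 4.209 × 0.75 = 3.15675 (a 45-minute period = 0.75 hours).
P(N = 6) = e^(−3.15675) · 3.15675^6/6! ≈ 0.0585.

0.0585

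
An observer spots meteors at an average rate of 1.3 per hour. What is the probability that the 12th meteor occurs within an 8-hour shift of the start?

0.3495

Over the interval, μ = 1.3 × 8 = 10.4 (an 8-hour shift = 8 hours).
The 12th arrival falls in the interval iff at least 12 events occur there: P(S_12 ≤ t) = P(N ≥ 12) = 1 − P(N ≤ 11) ≈ 0.3495.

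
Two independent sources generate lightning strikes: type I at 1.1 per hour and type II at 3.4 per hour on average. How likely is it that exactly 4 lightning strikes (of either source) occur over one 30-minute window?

0.1126

Independent Poisson processes superpose: combined rate λ = 1.1 + 3.4 = 4.5 per hour.
Over the interval, μ = 4.5 × 0.5 = 2.25 (a 30-minute window = 0.5 hours).
P(N = 4) = e^(−2.25) · 2.25^4/4! ≈ 0.1126.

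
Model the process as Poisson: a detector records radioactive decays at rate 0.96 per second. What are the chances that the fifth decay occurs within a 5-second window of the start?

0.5237

Over the interval, μ = 0.96 × 5 = 4.8 (a 5-second window = 5 seconds).
The fifth arrival falls in the interval iff at least 5 events occur there: P(S_5 ≤ t) = P(N ≥ 5) = 1 − P(N ≤ 4) ≈ 0.5237.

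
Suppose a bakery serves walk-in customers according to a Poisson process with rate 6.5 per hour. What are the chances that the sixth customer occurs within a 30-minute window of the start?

0.1112

Over the interval, μ = 6.5 × 0.5 = 3.25 (a 30-minute window = 0.5 hours).
The sixth arrival falls in the interval iff at least 6 events occur there: P(S_6 ≤ t) = P(N ≥ 6) = 1 − P(N ≤ 5) ≈ 0.1112.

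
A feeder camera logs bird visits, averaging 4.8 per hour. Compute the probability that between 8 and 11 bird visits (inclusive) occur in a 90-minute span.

0.3682

Over the interval, μ = 4.8 × 1.5 = 7.2 (a 90-minute span = 1.5 hours).
P(8 ≤ N ≤ 11) = Σ_{j=8}^{11} e^(−7.2) · 7.2^j/j! ≈ 0.3682.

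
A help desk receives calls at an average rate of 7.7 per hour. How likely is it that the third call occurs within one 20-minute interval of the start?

0.4732

Over the interval, μ = 7.7 × 1/3 ≈ 2.56667 (a 20-minute interval = 1/3 hours).
The third arrival falls in the interval iff at least 3 events occur there: P(S_3 ≤ t) = P(N ≥ 3) = 1 − P(N ≤ 2) ≈ 0.4732.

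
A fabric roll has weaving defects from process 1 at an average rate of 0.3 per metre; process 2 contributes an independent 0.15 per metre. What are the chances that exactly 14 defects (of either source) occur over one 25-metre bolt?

Independent Poisson processes superpose: combined rate λ = 0.3 + 0.15 = 0.45 per metre.
Over the interval, μ = 0.45 × 25 = 11.25 (a 25-metre bolt = 25 metres).
P(N = 14) = e^(−11.25) · 11.25^14/14! ≈ 0.0776.

0.0776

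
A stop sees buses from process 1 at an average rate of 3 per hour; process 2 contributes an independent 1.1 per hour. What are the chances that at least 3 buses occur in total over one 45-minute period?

0.5934

Independent Poisson processes superpose: combined rate λ = 3 + 1.1 = 4.1 per hour.
Over the interval, μ = 4.1 × 0.75 = 3.075 (a 45-minute period = 0.75 hours).
P(N ≥ 3) = 1 − P(N ≤ 2) ≈ 0.5934.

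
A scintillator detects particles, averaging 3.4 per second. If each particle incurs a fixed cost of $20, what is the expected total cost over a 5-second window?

$340

E[N] = 3.4 × 5 = 17 (a 5-second window = 5 seconds); E[cost] = 17 × $20 = $340.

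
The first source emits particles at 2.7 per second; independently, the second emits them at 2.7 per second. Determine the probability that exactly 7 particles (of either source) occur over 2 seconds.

0.0694

Independent Poisson processes superpose: combined rate λ = 2.7 + 2.7 = 5.4 per second.
Over the interval, μ = 5.4 × 2 = 10.8 (2 seconds).
P(N = 7) = e^(−10.8) · 10.8^7/7! ≈ 0.0694.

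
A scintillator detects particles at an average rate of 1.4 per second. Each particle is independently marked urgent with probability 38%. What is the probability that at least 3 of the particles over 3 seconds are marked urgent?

Thinning: the particles that are marked urgent themselves form a Poisson process with rate 0.38 × 1.4 = 0.532 per second.
Over the interval, μ = 0.532 × 3 = 1.596 (3 seconds).
P(N ≥ 3) = 1 − P(N ≤ 2) ≈ 0.2156.

0.2156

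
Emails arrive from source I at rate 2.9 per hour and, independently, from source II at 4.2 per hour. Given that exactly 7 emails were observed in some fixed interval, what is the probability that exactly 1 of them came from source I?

0.1225

Given the total, each event is independently from source I with probability p = λ_I/(λ_I+λ_II) = 2.9/7.1 ≈ 0.4085.
So K ~ Binomial(7, 2.9/7.1): P(K = 1) = C(7,1) · (2.9/7.1)^1 · (4.2/7.1)^6 ≈ 0.1225.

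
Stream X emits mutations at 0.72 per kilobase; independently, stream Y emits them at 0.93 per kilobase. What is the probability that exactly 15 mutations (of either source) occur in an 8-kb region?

Independent Poisson processes superpose: combined rate λ = 0.72 + 0.93 = 1.65 per kilobase.
Over the interval, μ = 1.65 × 8 = 13.2 (an 8-kb region = 8 kilobases).
P(N = 15) = e^(−13.2) · 13.2^15/15! ≈ 0.0911.

0.0911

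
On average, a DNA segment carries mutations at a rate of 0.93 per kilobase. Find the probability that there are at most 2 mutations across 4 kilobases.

0.2821

Over the interval, μ = 0.93 × 4 = 3.72 (4 kilobases).
P(N ≤ 2) = Σ_{j=0}^{2} e^(−μ) μ^j/j! ≈ 0.2821.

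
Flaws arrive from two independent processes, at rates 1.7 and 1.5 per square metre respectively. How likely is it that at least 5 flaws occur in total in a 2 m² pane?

0.7649

Independent Poisson processes superpose: combined rate λ = 1.7 + 1.5 = 3.2 per square metre.
Over the interval, μ = 3.2 × 2 = 6.4 (a 2 m² pane = 2 square metres).
P(N ≥ 5) = 1 − P(N ≤ 4) ≈ 0.7649.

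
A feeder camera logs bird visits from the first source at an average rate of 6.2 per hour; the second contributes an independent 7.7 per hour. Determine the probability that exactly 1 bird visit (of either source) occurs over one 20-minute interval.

Independent Poisson processes superpose: combined rate λ = 6.2 + 7.7 = 13.9 per hour.
Over the interval, μ = 13.9 × 1/3 ≈ 4.63333 (a 20-minute interval = 1/3 hours).
P(N = 1) = e^(−4.63333) · 4.63333^1/1! ≈ 0.0450.

0.0450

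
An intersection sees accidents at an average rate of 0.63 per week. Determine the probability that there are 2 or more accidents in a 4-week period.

Over the interval, μ = 0.63 × 4 = 2.52 (a 4-week period = 4 weeks).
P(N ≥ 2) = 1 − P(N ≤ 1) = 1 − Σ_{j=0}^{1} e^(−μ) μ^j/j! ≈ 0.7168.

0.7168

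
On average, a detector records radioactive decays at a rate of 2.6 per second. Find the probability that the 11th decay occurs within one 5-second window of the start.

0.7483

Over the interval, μ = 2.6 × 5 = 13 (a 5-second window = 5 seconds).
The 11th arrival falls in the interval iff at least 11 events occur there: P(S_11 ≤ t) = P(N ≥ 11) = 1 − P(N ≤ 10) ≈ 0.7483.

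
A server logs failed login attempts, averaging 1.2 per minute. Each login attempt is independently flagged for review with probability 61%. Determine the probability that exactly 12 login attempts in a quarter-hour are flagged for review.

0.1092

Thinning: the login attempts that are flagged for review themselves form a Poisson process with rate 0.61 × 1.2 = 0.732 per minute.
Over the interval, μ = 0.732 × 15 = 10.98 (a quarter-hour = 15 minutes).
P(N = 12) = e^(−10.98) · 10.98^12/12! ≈ 0.1092.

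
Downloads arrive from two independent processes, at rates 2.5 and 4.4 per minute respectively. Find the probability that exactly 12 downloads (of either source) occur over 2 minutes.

0.1011

Independent Poisson processes superpose: combined rate λ = 2.5 + 4.4 = 6.9 per minute.
Over the interval, μ = 6.9 × 2 = 13.8 (2 minutes).
P(N = 12) = e^(−13.8) · 13.8^12/12! ≈ 0.1011.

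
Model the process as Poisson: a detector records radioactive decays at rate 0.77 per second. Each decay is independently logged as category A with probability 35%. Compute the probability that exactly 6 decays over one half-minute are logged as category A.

0.1195

Thinning: the decays that are logged as category A themselves form a Poisson process with rate 0.35 × 0.77 = 0.2695 per second.
Over the interval, μ = 0.2695 × 30 = 8.085 (a half-minute = 30 seconds).
P(N = 6) = e^(−8.085) · 8.085^6/6! ≈ 0.1195.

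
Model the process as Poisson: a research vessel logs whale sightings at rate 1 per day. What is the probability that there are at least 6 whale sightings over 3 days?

0.0839

Over the interval, μ = 1 × 3 = 3 (3 days).
P(N ≥ 6) = 1 − P(N ≤ 5) = 1 − Σ_{j=0}^{5} e^(−μ) μ^j/j! ≈ 0.0839.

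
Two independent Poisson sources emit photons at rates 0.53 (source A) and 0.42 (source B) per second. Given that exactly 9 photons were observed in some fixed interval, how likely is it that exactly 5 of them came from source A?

0.2602

Given the total, each event is independently from source A with probability p = λ_A/(λ_A+λ_B) = 0.53/0.95 ≈ 0.5579.
So K ~ Binomial(9, 0.53/0.95): P(K = 5) = C(9,5) · (0.53/0.95)^5 · (0.42/0.95)^4 ≈ 0.2602.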